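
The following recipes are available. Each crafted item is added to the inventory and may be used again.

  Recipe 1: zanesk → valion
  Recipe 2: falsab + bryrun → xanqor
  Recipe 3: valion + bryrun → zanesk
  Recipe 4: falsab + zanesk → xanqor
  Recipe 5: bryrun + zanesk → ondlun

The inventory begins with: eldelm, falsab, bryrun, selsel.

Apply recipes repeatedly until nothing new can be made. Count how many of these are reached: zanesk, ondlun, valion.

0

zanesk would need valion and bryrun (Recipe 3), but valion is never obtained.
ondlun would need bryrun and zanesk (Recipe 5), but zanesk is never obtained.
valion would need zanesk (Recipe 1), but zanesk is never obtained.
None of the 3 are reached.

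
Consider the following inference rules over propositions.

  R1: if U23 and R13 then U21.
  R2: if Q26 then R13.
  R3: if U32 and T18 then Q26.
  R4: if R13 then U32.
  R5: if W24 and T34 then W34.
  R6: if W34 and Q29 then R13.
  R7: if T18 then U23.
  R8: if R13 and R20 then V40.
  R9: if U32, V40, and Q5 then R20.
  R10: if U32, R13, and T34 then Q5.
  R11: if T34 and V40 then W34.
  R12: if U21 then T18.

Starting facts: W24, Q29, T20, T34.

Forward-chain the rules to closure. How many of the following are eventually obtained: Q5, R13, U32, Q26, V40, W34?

W24 and T34 hold, so W34 follows (R5).
From W34 and Q29, R6 gives R13.
R13 holds, so U32 follows (R4).
From U32, R13, and T34, R10 gives Q5.
Q5: reached.
R13: reached.
U32: reached.
Q26 would need U32 and T18 (R3), but T18 is never established.
V40 would need R13 and R20 (R8), but R20 is never established.
W34: reached.
Reached: Q5, R13, U32, and W34 — 4 of the 6.

4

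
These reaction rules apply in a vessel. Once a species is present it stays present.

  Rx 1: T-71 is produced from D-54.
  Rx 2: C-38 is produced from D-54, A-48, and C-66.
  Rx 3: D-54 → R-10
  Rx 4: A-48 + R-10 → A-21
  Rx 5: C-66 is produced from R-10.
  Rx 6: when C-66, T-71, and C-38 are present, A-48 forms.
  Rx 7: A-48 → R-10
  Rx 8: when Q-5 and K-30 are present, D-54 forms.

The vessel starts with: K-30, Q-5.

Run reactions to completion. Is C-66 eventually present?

Yes

Q-5 and K-30 present → D-54 forms (Rx 8).
D-54 present → R-10 forms (Rx 3).
R-10 present → C-66 forms (Rx 5).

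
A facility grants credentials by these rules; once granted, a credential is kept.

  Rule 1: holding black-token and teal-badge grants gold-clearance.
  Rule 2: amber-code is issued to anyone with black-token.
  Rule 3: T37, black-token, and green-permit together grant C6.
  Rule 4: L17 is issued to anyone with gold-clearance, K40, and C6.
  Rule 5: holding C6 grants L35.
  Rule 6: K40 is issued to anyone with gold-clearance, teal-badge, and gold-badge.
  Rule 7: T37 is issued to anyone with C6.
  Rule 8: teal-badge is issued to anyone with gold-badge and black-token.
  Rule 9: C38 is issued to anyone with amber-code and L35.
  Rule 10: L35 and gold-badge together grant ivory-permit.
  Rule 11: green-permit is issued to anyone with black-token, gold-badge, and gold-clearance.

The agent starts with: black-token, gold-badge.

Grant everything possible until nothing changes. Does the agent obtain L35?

No

L35 would need C6 (Rule 5), but C6 is never granted.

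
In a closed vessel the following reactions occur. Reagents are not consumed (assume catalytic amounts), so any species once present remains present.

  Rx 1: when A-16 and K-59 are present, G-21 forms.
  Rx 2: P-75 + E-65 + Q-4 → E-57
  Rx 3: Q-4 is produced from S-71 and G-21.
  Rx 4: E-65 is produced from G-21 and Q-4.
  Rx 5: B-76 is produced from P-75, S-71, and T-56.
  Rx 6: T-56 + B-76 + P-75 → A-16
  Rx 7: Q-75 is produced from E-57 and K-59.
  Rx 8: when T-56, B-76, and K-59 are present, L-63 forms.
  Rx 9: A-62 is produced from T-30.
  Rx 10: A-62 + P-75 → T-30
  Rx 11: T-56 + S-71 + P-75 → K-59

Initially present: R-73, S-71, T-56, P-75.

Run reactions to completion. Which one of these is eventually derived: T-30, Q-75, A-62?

Q-75

P-75, S-71, and T-56 present → B-76 forms (Rx 5).
T-56, S-71, and P-75 present → K-59 forms (Rx 11).
T-56, B-76, and P-75 present → A-16 forms (Rx 6).
A-16 and K-59 present → G-21 forms (Rx 1).
S-71 and G-21 present → Q-4 forms (Rx 3).
G-21 and Q-4 present → E-65 forms (Rx 4).
P-75, E-65, and Q-4 present → E-57 forms (Rx 2).
E-57 and K-59 present → Q-75 forms (Rx 7).
A-62 would need T-30 (Rx 9), but T-30 never forms. T-30 would need A-62 and P-75 (Rx 10), but A-62 never forms.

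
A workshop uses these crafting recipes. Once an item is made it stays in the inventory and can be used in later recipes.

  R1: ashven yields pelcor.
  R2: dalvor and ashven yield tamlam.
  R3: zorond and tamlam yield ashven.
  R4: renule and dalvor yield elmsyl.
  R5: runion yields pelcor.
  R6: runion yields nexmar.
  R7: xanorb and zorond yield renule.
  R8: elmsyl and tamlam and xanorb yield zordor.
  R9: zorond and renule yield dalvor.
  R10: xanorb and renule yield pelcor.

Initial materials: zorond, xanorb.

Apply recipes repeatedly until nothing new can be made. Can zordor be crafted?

No

zordor would need elmsyl, tamlam, and xanorb (R8), but tamlam is never obtained.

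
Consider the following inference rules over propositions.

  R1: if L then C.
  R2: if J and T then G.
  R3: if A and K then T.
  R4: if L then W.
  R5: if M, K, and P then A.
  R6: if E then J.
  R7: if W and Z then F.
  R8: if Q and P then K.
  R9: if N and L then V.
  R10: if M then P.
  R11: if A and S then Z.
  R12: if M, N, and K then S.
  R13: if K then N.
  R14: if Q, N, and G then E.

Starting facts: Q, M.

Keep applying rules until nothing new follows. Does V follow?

No

V would need N and L (R9), but L is never established.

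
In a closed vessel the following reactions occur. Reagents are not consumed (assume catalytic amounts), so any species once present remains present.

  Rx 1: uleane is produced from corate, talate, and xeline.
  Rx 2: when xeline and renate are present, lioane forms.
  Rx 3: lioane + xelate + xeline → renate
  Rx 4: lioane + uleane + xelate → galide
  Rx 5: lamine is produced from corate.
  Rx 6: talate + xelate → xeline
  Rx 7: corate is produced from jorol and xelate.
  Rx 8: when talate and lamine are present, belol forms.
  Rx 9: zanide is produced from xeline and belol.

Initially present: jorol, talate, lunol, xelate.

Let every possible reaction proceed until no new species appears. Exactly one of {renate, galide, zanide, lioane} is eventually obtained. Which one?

zanide

talate and xelate present → xeline forms (Rx 6).
jorol and xelate present → corate forms (Rx 7).
corate present → lamine forms (Rx 5).
talate and lamine present → belol forms (Rx 8).
xeline and belol present → zanide forms (Rx 9).
lioane would need xeline and renate (Rx 2), but renate never forms. galide would need lioane, uleane, and xelate (Rx 4), but lioane never forms. renate would need lioane, xelate, and xeline (Rx 3), but lioane never forms.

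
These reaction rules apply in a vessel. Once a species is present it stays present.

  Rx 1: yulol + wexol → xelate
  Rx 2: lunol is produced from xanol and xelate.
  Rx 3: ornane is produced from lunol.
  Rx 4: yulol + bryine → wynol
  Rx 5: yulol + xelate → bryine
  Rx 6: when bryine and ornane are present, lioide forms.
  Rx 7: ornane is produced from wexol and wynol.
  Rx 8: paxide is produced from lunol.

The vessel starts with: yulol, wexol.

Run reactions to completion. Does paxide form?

No

paxide would need lunol (Rx 8), but lunol never forms.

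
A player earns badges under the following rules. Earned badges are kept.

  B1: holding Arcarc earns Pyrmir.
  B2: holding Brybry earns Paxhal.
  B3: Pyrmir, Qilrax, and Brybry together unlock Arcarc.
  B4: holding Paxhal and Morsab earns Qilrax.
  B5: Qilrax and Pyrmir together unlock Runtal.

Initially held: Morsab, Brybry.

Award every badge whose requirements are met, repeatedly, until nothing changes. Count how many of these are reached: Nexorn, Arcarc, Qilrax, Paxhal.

2

With Brybry, Paxhal is earned (B2).
With Paxhal and Morsab, Qilrax is earned (B4).
No rule produces Nexorn, and it is not given.
Arcarc would need Pyrmir, Qilrax, and Brybry (B3), but Pyrmir is never earned.
Qilrax: reached.
Paxhal: reached.
Reached: Qilrax and Paxhal — 2 of the 4.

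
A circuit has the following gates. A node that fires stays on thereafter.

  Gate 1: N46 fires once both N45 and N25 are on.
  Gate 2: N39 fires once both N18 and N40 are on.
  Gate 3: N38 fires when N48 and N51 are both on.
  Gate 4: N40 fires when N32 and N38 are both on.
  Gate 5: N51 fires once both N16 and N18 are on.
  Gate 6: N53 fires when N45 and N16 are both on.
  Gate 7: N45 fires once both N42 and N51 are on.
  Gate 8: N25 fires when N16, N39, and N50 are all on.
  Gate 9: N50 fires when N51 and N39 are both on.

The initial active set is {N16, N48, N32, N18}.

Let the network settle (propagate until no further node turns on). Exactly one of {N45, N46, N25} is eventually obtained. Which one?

N25

N16 and N18 are on, so N51 fires (Gate 5).
N48 and N51 are on, so N38 fires (Gate 3).
Gate 4: N32 and N38 on → N40 on.
N18 and N40 are on, so N39 fires (Gate 2).
Gate 9: N51 and N39 on → N50 on.
N16, N39, and N50 are on, so N25 fires (Gate 8).
N46 would need N45 and N25 (Gate 1), but N45 never turns on. N45 would need N42 and N51 (Gate 7), but N42 never turns on.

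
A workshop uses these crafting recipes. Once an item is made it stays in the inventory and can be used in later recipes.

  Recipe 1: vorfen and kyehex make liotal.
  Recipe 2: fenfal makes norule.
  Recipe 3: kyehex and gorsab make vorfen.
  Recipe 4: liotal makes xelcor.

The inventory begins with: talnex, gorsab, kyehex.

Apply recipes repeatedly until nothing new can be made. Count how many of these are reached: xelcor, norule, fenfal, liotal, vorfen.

3

Using Recipe 3, kyehex and gorsab make vorfen.
vorfen and kyehex → liotal (Recipe 1).
Using Recipe 4, liotal makes xelcor.
xelcor: reached.
norule would need fenfal (Recipe 2), but fenfal is never obtained.
No rule produces fenfal, and it is not given.
liotal: reached.
vorfen: reached.
Reached: xelcor, liotal, and vorfen — 3 of the 5.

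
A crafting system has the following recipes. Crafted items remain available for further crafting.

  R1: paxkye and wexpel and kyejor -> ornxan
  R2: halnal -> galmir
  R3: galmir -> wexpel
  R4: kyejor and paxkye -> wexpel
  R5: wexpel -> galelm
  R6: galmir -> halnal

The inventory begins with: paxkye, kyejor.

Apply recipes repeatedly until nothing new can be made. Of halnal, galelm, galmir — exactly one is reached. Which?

kyejor and paxkye -> wexpel (R4).
Using R5, wexpel makes galelm.
halnal would need galmir (R6), but galmir is never obtained. galmir would need halnal (R2), but halnal is never obtained.

galelm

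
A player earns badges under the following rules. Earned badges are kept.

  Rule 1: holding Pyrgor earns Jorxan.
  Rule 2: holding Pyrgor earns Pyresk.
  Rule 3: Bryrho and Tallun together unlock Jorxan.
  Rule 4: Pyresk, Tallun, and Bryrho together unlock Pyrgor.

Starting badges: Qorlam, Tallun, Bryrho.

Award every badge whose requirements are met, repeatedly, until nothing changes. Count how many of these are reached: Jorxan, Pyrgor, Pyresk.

With Bryrho and Tallun, Jorxan is earned (Rule 3).
Jorxan: reached.
Pyrgor would need Pyresk, Tallun, and Bryrho (Rule 4), but Pyresk is never earned.
Pyresk would need Pyrgor (Rule 2), but Pyrgor is never earned.
Reached: Jorxan — 1 of the 3.

1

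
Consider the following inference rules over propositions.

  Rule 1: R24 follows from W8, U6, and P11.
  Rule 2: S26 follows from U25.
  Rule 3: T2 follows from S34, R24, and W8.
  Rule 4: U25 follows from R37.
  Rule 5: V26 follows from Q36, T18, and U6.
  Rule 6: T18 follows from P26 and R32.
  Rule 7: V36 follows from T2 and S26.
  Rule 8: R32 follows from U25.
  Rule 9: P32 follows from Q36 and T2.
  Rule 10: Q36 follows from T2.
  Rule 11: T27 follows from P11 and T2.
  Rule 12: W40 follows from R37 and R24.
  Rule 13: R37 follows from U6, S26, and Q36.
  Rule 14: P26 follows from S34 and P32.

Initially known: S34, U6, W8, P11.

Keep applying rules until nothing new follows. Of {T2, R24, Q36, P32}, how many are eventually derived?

4

W8, U6, and P11 hold, so R24 follows (Rule 1).
S34, R24, and W8 hold, so T2 follows (Rule 3).
From T2, Rule 10 gives Q36.
From Q36 and T2, Rule 9 gives P32.
T2: reached.
R24: reached.
Q36: reached.
P32: reached.
All 4 are reached.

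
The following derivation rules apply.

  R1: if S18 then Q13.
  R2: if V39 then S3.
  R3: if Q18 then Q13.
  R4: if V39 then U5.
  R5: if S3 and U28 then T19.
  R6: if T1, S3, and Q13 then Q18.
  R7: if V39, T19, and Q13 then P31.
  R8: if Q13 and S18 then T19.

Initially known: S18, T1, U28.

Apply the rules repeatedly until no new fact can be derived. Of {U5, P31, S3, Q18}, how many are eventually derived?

U5 would need V39 (R4), but V39 is never established.
P31 would need V39, T19, and Q13 (R7), but V39 is never established.
S3 would need V39 (R2), but V39 is never established.
Q18 would need T1, S3, and Q13 (R6), but S3 is never established.
None of the 4 are reached.

0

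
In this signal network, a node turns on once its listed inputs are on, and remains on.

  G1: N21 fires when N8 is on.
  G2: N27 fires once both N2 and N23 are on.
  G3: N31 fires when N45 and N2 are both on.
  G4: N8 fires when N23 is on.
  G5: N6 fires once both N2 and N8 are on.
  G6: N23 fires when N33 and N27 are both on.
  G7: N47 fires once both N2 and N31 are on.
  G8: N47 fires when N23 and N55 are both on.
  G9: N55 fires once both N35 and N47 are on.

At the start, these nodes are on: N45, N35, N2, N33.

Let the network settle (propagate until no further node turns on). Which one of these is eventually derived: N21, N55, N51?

G3: N45 and N2 on → N31 on.
G7: N2 and N31 on → N47 on.
G9: N35 and N47 on → N55 on.
No rule produces N51, and it is not given. N21 would need N8 (G1), but N8 never turns on.

N55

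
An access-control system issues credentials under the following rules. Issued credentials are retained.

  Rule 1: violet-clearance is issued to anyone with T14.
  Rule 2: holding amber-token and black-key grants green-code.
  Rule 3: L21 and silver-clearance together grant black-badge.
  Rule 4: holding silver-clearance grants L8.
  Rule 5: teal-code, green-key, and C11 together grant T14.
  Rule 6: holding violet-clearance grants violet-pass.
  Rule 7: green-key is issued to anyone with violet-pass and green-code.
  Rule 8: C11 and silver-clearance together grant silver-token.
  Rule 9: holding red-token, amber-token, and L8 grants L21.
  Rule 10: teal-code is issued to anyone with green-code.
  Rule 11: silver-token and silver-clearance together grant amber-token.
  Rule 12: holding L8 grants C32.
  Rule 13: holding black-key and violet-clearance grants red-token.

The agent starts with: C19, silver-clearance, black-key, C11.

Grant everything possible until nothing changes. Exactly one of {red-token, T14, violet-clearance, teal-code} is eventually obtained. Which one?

Holding C11 and silver-clearance grants silver-token (Rule 8).
Holding silver-token and silver-clearance grants amber-token (Rule 11).
Holding amber-token and black-key grants green-code (Rule 2).
Holding green-code grants teal-code (Rule 10).
violet-clearance would need T14 (Rule 1), but T14 is never granted. red-token would need black-key and violet-clearance (Rule 13), but violet-clearance is never granted. T14 would need teal-code, green-key, and C11 (Rule 5), but green-key is never granted.

teal-code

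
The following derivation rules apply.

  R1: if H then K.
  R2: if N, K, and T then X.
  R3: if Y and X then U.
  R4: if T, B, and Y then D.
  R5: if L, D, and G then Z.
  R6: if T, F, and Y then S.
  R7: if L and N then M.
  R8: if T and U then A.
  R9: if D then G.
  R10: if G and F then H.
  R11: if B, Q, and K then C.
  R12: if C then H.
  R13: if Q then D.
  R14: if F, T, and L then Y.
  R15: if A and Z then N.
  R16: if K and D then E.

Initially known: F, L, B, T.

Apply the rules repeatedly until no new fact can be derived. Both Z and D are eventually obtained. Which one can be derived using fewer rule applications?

D

D: From F, T, and L, R14 gives Y. T, B, and Y hold, so D follows (R4). [2 rule applications]
Z: F, T, and L hold, so Y follows (R14). T, B, and Y hold, so D follows (R4). From D, R9 gives G. L, D, and G hold, so Z follows (R5). [4 rule applications]
D needs fewer.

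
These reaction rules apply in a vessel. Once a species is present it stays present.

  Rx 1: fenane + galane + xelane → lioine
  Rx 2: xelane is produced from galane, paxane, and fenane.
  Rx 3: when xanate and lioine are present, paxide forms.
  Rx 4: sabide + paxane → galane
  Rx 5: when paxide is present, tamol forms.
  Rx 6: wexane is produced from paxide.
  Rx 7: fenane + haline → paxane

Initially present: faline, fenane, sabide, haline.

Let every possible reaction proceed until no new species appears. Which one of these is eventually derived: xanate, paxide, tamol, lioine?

lioine

fenane and haline present → paxane forms (Rx 7).
sabide and paxane present → galane forms (Rx 4).
galane, paxane, and fenane present → xelane forms (Rx 2).
fenane, galane, and xelane present → lioine forms (Rx 1).
tamol would need paxide (Rx 5), but paxide never forms. No rule produces xanate, and it is not given. paxide would need xanate and lioine (Rx 3), but xanate never forms.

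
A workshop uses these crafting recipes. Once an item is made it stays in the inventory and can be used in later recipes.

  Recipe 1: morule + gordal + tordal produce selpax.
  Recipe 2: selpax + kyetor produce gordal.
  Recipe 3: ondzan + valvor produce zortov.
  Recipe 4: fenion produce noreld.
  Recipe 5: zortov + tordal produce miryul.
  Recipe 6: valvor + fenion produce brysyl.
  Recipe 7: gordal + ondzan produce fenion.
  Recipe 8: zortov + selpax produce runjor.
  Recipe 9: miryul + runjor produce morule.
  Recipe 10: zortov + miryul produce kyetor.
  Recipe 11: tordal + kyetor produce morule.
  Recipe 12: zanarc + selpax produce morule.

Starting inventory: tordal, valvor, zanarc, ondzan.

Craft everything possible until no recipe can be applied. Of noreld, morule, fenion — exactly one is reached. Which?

morule

Using Recipe 3, ondzan and valvor make zortov.
zortov + tordal → miryul (Recipe 5).
Using Recipe 10, zortov and miryul make kyetor.
Using Recipe 11, tordal and kyetor make morule.
noreld would need fenion (Recipe 4), but fenion is never obtained. fenion would need gordal and ondzan (Recipe 7), but gordal is never obtained.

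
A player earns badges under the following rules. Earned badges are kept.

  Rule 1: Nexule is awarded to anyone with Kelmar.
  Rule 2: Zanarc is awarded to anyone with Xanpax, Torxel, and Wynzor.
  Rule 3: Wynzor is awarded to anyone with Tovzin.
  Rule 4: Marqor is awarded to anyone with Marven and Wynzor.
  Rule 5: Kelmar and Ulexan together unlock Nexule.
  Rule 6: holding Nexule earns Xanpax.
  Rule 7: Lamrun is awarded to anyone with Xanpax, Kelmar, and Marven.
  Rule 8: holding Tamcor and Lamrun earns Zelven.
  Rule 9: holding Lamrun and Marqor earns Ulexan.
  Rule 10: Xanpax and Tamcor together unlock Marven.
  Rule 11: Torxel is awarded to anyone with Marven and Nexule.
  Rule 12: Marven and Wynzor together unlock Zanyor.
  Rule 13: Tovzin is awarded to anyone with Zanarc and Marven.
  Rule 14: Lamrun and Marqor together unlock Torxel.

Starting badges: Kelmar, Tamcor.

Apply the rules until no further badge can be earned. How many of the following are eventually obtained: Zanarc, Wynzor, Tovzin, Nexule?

1

With Kelmar, Nexule is earned (Rule 1).
Zanarc would need Xanpax, Torxel, and Wynzor (Rule 2), but Wynzor is never earned.
Wynzor would need Tovzin (Rule 3), but Tovzin is never earned.
Tovzin would need Zanarc and Marven (Rule 13), but Zanarc is never earned.
Nexule: reached.
Reached: Nexule — 1 of the 4.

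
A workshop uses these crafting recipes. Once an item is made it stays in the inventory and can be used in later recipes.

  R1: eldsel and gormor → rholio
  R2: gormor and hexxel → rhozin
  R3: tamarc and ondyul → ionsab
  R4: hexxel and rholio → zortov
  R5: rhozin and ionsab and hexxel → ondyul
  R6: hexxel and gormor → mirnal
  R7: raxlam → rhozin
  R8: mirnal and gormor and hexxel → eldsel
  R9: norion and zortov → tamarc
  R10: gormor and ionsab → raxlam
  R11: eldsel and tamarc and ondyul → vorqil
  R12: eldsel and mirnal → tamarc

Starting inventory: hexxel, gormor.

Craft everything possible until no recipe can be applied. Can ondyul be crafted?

ondyul would need rhozin, ionsab, and hexxel (R5), but ionsab is never obtained.

No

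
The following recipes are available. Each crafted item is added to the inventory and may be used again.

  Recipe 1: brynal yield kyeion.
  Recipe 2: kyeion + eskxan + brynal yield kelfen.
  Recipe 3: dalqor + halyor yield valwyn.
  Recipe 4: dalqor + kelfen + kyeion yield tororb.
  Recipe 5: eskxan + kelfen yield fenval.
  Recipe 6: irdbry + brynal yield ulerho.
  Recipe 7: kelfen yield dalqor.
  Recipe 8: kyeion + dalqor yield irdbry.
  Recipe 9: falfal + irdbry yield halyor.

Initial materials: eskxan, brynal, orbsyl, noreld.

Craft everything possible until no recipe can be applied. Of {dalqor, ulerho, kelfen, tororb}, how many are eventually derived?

Using Recipe 1, brynal makes kyeion.
kyeion + eskxan + brynal → kelfen (Recipe 2).
Using Recipe 7, kelfen makes dalqor.
Using Recipe 4, dalqor, kelfen, and kyeion make tororb.
kyeion + dalqor → irdbry (Recipe 8).
Using Recipe 6, irdbry and brynal make ulerho.
dalqor: reached.
ulerho: reached.
kelfen: reached.
tororb: reached.
All 4 are reached.

4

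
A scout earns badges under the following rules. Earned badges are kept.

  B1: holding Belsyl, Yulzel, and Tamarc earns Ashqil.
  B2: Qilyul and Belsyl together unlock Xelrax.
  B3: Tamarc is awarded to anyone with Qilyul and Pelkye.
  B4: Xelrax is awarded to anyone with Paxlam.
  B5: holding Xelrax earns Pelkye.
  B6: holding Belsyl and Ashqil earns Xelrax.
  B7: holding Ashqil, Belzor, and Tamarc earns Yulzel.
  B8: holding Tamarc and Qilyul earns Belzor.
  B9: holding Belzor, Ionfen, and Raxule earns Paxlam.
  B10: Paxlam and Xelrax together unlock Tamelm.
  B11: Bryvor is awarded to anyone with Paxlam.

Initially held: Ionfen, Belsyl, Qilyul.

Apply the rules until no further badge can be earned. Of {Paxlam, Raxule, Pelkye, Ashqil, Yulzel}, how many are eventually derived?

With Qilyul and Belsyl, Xelrax is earned (B2).
With Xelrax, Pelkye is earned (B5).
Paxlam would need Belzor, Ionfen, and Raxule (B9), but Raxule is never earned.
No rule produces Raxule, and it is not given.
Pelkye: reached.
Ashqil would need Belsyl, Yulzel, and Tamarc (B1), but Yulzel is never earned.
Yulzel would need Ashqil, Belzor, and Tamarc (B7), but Ashqil is never earned.
Reached: Pelkye — 1 of the 5.

1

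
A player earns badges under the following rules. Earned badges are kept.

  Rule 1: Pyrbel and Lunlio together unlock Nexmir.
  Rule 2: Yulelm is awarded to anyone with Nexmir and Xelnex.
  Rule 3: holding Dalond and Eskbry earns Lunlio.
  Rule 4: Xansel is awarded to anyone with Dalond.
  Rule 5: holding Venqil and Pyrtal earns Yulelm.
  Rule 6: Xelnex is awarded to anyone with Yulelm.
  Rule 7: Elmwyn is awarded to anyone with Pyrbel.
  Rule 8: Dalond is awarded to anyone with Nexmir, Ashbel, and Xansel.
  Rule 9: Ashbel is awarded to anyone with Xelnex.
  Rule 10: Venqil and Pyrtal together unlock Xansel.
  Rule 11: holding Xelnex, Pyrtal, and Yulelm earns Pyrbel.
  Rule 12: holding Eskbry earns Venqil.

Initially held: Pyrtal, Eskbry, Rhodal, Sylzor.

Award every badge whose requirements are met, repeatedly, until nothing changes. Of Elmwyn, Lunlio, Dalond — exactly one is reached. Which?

With Eskbry, Venqil is earned (Rule 12).
With Venqil and Pyrtal, Yulelm is earned (Rule 5).
With Yulelm, Xelnex is earned (Rule 6).
With Xelnex, Pyrtal, and Yulelm, Pyrbel is earned (Rule 11).
With Pyrbel, Elmwyn is earned (Rule 7).
Lunlio would need Dalond and Eskbry (Rule 3), but Dalond is never earned. Dalond would need Nexmir, Ashbel, and Xansel (Rule 8), but Nexmir is never earned.

Elmwyn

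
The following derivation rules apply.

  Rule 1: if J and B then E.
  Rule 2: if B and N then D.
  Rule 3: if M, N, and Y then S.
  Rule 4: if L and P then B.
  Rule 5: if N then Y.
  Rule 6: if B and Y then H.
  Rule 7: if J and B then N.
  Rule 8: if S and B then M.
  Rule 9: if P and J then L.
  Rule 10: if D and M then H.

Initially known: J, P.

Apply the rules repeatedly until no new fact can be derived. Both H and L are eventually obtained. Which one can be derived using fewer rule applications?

L

L: P and J hold, so L follows (Rule 9). [1 rule application]
H: P and J hold, so L follows (Rule 9). L and P hold, so B follows (Rule 4). J and B hold, so N follows (Rule 7). From N, Rule 5 gives Y. From B and Y, Rule 6 gives H. [5 rule applications]
L needs fewer.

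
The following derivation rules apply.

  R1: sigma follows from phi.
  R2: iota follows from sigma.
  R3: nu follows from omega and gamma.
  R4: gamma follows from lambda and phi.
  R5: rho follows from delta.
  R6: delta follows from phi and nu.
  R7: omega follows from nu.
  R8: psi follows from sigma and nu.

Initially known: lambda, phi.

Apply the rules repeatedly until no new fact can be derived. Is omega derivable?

No

omega would need nu (R7), but nu is never established.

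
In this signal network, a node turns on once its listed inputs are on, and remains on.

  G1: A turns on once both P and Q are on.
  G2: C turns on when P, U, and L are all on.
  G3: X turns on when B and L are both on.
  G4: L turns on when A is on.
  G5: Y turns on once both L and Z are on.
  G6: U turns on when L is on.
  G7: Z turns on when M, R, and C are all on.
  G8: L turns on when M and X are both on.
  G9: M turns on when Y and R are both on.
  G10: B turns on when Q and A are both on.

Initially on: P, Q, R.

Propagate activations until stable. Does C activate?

G1: P and Q on → A on.
G4: A on → L on.
G6: L on → U on.
G2: P, U, and L on → C on.

Yes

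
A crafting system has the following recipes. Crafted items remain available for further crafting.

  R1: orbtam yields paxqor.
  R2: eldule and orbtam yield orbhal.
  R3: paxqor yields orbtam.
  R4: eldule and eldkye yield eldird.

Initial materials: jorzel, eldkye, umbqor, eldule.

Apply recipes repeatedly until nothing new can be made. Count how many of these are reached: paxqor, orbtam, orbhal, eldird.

1

eldule and eldkye → eldird (R4).
paxqor would need orbtam (R1), but orbtam is never obtained.
orbtam would need paxqor (R3), but paxqor is never obtained.
orbhal would need eldule and orbtam (R2), but orbtam is never obtained.
eldird: reached.
Reached: eldird — 1 of the 4.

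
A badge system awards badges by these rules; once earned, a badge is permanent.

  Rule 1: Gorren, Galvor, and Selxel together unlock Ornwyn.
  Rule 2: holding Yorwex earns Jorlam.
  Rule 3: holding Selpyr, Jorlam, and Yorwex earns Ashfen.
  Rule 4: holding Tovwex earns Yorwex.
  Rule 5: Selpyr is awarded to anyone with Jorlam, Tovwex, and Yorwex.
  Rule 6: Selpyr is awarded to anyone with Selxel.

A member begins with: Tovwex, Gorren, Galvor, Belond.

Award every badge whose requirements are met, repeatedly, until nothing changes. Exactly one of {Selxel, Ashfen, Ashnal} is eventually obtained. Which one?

Ashfen

With Tovwex, Yorwex is earned (Rule 4).
With Yorwex, Jorlam is earned (Rule 2).
With Jorlam, Tovwex, and Yorwex, Selpyr is earned (Rule 5).
With Selpyr, Jorlam, and Yorwex, Ashfen is earned (Rule 3).
No rule produces Selxel, and it is not given. No rule produces Ashnal, and it is not given.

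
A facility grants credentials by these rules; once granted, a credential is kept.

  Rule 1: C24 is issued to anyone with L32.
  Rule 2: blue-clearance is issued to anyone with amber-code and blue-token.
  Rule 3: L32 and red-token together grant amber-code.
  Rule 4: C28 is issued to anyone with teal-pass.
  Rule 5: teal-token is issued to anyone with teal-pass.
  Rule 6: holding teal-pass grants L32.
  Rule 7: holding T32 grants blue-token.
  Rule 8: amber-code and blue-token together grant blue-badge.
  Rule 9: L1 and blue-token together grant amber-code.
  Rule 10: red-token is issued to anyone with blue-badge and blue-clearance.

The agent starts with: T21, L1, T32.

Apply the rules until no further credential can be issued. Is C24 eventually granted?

No

C24 would need L32 (Rule 1), but L32 is never granted.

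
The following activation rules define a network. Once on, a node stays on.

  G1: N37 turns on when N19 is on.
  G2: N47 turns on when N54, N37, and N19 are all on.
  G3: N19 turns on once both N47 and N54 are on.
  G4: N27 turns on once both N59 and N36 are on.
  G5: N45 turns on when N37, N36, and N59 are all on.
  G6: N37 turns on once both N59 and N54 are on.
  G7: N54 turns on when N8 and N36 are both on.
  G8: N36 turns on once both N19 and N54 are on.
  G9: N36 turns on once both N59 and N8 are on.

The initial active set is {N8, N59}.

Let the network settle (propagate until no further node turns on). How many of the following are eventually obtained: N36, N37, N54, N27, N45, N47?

N59 and N8 are on, so N36 turns on (G9).
N8 and N36 are on, so N54 turns on (G7).
N59 and N36 are on, so N27 turns on (G4).
N59 and N54 are on, so N37 turns on (G6).
G5: N37, N36, and N59 on → N45 on.
N36: reached.
N37: reached.
N54: reached.
N27: reached.
N45: reached.
N47 would need N54, N37, and N19 (G2), but N19 never turns on.
Reached: N36, N37, N54, N27, and N45 — 5 of the 6.

5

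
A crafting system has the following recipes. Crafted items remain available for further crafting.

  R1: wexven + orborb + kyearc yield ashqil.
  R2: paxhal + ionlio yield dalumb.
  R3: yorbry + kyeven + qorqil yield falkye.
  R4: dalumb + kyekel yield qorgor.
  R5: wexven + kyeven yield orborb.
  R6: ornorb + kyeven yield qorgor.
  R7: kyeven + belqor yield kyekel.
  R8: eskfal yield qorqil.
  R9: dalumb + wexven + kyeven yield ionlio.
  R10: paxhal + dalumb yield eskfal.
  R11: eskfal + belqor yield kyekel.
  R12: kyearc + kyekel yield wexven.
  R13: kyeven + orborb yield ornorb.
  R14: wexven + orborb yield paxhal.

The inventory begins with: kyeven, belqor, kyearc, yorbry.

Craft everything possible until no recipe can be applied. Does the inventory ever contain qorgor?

Using R7, kyeven and belqor make kyekel.
Using R12, kyearc and kyekel make wexven.
wexven + kyeven → orborb (R5).
Using R13, kyeven and orborb make ornorb.
ornorb + kyeven → qorgor (R6).

Yes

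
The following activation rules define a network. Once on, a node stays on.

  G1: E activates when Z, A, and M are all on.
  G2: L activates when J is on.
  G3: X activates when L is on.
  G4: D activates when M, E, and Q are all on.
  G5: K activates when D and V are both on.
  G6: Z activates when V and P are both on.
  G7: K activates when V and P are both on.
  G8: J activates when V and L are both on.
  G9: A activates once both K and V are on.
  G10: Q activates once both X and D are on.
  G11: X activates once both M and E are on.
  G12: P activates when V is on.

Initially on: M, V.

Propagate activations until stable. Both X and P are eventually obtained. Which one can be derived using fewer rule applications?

P

P: V is on, so P activates (G12). [1 rule application]
X: V is on, so P activates (G12). V and P are on, so K activates (G7). V and P are on, so Z activates (G6). G9: K and V on → A on. Z, A, and M are on, so E activates (G1). G11: M and E on → X on. [6 rule applications]
P needs fewer.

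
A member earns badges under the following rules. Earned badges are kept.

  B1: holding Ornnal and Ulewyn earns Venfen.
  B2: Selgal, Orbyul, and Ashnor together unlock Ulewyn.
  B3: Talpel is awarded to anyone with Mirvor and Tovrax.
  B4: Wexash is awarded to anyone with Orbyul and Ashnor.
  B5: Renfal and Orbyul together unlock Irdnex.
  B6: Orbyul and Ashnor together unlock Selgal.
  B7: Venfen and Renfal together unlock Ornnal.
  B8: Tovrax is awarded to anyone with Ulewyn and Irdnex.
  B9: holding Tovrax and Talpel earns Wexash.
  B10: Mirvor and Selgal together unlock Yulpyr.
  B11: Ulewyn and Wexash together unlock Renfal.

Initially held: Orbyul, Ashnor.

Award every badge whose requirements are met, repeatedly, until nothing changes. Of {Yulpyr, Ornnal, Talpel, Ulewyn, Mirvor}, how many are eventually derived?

1

With Orbyul and Ashnor, Selgal is earned (B6).
With Selgal, Orbyul, and Ashnor, Ulewyn is earned (B2).
Yulpyr would need Mirvor and Selgal (B10), but Mirvor is never earned.
Ornnal would need Venfen and Renfal (B7), but Venfen is never earned.
Talpel would need Mirvor and Tovrax (B3), but Mirvor is never earned.
Ulewyn: reached.
No rule produces Mirvor, and it is not given.
Reached: Ulewyn — 1 of the 5.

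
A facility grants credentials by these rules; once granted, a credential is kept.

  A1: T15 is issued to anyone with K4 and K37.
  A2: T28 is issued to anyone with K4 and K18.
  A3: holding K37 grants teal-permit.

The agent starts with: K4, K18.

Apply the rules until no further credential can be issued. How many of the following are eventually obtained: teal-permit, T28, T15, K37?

Holding K4 and K18 grants T28 (A2).
teal-permit would need K37 (A3), but K37 is never granted.
T28: reached.
T15 would need K4 and K37 (A1), but K37 is never granted.
No rule produces K37, and it is not given.
Reached: T28 — 1 of the 4.

1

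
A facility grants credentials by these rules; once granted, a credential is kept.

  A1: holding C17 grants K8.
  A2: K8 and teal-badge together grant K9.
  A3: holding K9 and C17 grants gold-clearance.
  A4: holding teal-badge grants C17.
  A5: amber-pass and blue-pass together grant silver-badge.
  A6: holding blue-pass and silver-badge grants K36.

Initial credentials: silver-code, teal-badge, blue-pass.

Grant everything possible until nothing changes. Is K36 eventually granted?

No

K36 would need blue-pass and silver-badge (A6), but silver-badge is never granted.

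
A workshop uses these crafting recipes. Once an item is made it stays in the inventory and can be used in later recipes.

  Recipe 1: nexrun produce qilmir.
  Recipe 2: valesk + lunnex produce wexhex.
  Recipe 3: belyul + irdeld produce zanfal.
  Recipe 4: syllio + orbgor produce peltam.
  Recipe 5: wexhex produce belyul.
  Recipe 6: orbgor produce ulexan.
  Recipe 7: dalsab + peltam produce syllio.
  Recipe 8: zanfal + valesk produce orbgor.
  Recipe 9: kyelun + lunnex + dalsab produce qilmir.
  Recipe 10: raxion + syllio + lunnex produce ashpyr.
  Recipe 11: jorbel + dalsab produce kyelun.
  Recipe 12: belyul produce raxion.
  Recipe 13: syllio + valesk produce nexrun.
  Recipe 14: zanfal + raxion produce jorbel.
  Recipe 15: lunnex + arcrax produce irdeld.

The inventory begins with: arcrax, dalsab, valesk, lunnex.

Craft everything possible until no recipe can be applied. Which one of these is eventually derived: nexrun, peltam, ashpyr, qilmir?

lunnex + arcrax → irdeld (Recipe 15).
Using Recipe 2, valesk and lunnex make wexhex.
wexhex → belyul (Recipe 5).
belyul → raxion (Recipe 12).
belyul + irdeld → zanfal (Recipe 3).
Using Recipe 14, zanfal and raxion make jorbel.
Using Recipe 11, jorbel and dalsab make kyelun.
kyelun + lunnex + dalsab → qilmir (Recipe 9).
nexrun would need syllio and valesk (Recipe 13), but syllio is never obtained. ashpyr would need raxion, syllio, and lunnex (Recipe 10), but syllio is never obtained. peltam would need syllio and orbgor (Recipe 4), but syllio is never obtained.

qilmir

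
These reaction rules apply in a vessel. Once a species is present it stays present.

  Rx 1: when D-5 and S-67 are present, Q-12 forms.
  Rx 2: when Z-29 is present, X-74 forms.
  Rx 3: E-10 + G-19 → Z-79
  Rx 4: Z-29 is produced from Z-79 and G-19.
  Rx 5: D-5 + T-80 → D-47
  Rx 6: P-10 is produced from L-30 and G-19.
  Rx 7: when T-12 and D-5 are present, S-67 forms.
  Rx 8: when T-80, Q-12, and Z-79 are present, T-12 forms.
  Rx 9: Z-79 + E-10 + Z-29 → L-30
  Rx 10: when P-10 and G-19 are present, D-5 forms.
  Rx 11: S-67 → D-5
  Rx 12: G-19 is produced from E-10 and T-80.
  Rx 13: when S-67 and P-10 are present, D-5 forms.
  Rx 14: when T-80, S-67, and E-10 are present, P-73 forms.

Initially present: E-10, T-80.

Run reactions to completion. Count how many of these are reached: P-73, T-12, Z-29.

E-10 and T-80 present → G-19 forms (Rx 12).
E-10 and G-19 present → Z-79 forms (Rx 3).
Z-79 and G-19 present → Z-29 forms (Rx 4).
P-73 would need T-80, S-67, and E-10 (Rx 14), but S-67 never forms.
T-12 would need T-80, Q-12, and Z-79 (Rx 8), but Q-12 never forms.
Z-29: reached.
Reached: Z-29 — 1 of the 3.

1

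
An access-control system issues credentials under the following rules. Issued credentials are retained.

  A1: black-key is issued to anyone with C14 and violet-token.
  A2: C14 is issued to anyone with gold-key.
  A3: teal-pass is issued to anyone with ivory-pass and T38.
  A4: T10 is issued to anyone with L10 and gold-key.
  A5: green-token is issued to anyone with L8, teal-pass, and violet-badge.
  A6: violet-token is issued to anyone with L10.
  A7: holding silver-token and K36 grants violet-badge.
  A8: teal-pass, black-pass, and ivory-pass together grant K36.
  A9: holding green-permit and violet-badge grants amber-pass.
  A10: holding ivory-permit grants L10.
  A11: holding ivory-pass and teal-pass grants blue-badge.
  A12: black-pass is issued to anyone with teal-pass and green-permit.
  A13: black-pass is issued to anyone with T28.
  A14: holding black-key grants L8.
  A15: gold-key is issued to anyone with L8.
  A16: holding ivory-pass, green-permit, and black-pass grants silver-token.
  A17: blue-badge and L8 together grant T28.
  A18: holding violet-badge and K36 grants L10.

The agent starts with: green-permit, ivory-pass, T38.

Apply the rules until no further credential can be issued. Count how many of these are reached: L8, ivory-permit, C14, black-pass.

1

Holding ivory-pass and T38 grants teal-pass (A3).
Holding teal-pass and green-permit grants black-pass (A12).
L8 would need black-key (A14), but black-key is never granted.
No rule produces ivory-permit, and it is not given.
C14 would need gold-key (A2), but gold-key is never granted.
black-pass: reached.
Reached: black-pass — 1 of the 4.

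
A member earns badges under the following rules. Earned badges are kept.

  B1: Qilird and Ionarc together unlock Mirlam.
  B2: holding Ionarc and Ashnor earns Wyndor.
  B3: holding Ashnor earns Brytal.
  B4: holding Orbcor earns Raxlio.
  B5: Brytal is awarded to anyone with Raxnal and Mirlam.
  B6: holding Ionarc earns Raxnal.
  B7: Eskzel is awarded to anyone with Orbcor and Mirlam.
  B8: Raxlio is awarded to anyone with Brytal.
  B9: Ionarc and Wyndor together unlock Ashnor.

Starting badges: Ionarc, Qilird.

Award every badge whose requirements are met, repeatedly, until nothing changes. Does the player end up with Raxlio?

Yes

With Qilird and Ionarc, Mirlam is earned (B1).
With Ionarc, Raxnal is earned (B6).
With Raxnal and Mirlam, Brytal is earned (B5).
With Brytal, Raxlio is earned (B8).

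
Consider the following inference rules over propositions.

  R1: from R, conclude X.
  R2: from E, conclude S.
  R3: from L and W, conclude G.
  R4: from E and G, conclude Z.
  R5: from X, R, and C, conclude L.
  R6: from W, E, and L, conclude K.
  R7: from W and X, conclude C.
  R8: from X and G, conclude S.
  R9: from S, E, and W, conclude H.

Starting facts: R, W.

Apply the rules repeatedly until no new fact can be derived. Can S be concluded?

From R, R1 gives X.
W and X hold, so C follows (R7).
From X, R, and C, R5 gives L.
L and W hold, so G follows (R3).
X and G hold, so S follows (R8).

Yes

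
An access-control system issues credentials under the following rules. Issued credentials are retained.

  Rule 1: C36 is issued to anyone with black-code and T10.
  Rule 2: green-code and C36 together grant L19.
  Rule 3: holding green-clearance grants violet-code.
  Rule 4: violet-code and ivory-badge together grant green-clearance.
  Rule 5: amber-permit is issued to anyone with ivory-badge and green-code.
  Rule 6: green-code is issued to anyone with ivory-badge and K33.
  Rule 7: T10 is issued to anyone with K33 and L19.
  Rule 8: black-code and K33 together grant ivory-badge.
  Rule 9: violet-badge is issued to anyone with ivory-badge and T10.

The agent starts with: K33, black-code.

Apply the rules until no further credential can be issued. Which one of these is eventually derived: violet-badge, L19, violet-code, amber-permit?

Holding black-code and K33 grants ivory-badge (Rule 8).
Holding ivory-badge and K33 grants green-code (Rule 6).
Holding ivory-badge and green-code grants amber-permit (Rule 5).
L19 would need green-code and C36 (Rule 2), but C36 is never granted. violet-code would need green-clearance (Rule 3), but green-clearance is never granted. violet-badge would need ivory-badge and T10 (Rule 9), but T10 is never granted.

amber-permit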